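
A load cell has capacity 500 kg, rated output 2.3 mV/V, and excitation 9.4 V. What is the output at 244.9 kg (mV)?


Vout = rated_output * Vex * (load / capacity).
Vout = 2.3 * 9.4 * (244.9 / 500)
Vout = 2.3 * 9.4 * 0.4898
Vout = 10.589 mV

10.589 mV


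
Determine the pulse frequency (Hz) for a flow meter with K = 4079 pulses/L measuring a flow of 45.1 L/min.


Frequency = K * Q / 60 (converting L/min to L/s).
f = 4079 * 45.1 / 60
f = 183962.9 / 60
f = 3066.05 Hz

3066.05 Hz


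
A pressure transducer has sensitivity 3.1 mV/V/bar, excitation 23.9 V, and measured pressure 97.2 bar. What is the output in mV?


Output = sensitivity * Vex * P.
Vout = 3.1 * 23.9 * 97.2
Vout = 74.09 * 97.2
Vout = 7201.55 mV

7201.55 mV


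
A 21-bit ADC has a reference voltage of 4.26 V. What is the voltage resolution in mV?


The resolution (LSB) of an ADC is Vref / 2^n.
LSB = 4.26 / 2^21
LSB = 4.26 / 2097152
LSB = 2.03e-06 V = 0.00203133 mV

0.00203133 mV


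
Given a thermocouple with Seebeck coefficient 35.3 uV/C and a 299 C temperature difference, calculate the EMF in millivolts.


The thermocouple output V = sensitivity * dT.
V = 35.3 uV/C * 299 C
V = 10554.7 uV
V = 10.555 mV

10.555 mV


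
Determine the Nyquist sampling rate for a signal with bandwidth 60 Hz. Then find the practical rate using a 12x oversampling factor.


By Nyquist theorem, fs_min = 2 * fmax.
fs_min = 2 * 60 = 120 Hz
Practical rate = 12 * fs_min = 12 * 120 = 1440 Hz

fs_min = 120 Hz, fs_practical = 1440 Hz


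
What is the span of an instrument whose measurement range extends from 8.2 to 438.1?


Span = upper range - lower range.
Span = 438.1 - (8.2)
Span = 429.9

429.9


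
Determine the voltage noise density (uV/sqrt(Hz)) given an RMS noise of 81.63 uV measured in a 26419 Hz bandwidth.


Noise spectral density = Vrms / sqrt(BW).
NSD = 81.63 / sqrt(26419)
NSD = 81.63 / 162.5392
NSD = 0.5022 uV/sqrt(Hz)

0.5022 uV/sqrt(Hz)


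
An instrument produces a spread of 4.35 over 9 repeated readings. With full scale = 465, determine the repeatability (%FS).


Repeatability = (spread / full scale) * 100%.
R = (4.35 / 465) * 100
R = 0.935 %FS

0.935 %FS


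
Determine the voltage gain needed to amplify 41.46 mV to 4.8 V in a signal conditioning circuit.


Gain = Vout / Vin (converting to same units).
G = 4.8 V / 41.46 mV
G = 4800.0 mV / 41.46 mV
G = 115.77

115.77


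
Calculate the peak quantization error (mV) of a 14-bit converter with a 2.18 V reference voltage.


The maximum quantization error is +/- LSB/2.
LSB = Vref / 2^n = 2.18 / 16384 = 0.00013306 V
Max error = LSB / 2 = 0.00013306 / 2 = 6.653e-05 V
Max error = 0.0665 mV

0.0665 mV


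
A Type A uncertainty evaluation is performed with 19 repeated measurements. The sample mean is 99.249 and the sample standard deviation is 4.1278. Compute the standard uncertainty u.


The standard uncertainty for Type A evaluation is u = s / sqrt(n).
u = 4.1278 / sqrt(19)
u = 4.1278 / 4.3589
u = 0.947

0.947


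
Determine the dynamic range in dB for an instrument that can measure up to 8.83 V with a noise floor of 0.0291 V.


Dynamic range = 20 * log10(Vmax / Vnoise).
DR = 20 * log10(8.83 / 0.0291)
DR = 20 * log10(303.44)
DR = 49.64 dB

49.64 dB


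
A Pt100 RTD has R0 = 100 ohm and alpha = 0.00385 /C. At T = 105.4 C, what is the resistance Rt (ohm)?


The RTD equation: Rt = R0 * (1 + alpha * T).
Rt = 100 * (1 + 0.00385 * 105.4)
Rt = 100 * (1 + 0.40579)
Rt = 100 * 1.40579
Rt = 140.579 ohm

140.579 ohm


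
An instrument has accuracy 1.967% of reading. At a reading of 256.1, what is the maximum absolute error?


Absolute error = (accuracy% / 100) * reading.
Error = (1.967 / 100) * 256.1
Error = 0.01967 * 256.1
Error = 5.0375

5.0375


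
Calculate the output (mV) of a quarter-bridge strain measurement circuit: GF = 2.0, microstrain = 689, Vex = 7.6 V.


Quarter bridge output: Vout = (GF * epsilon * Vex) / 4.
Vout = (2.0 * 689e-6 * 7.6) / 4
Vout = 0.0104728 / 4 V
Vout = 0.0026182 V = 2.6182 mV

2.6182 mV


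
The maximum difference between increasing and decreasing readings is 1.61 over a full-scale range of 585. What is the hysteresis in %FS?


Hysteresis = (max difference / full scale) * 100%.
H = (1.61 / 585) * 100
H = 0.275 %FS

0.275 %FS


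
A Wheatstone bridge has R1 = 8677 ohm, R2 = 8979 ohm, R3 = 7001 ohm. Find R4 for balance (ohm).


At balance: R1*R4 = R2*R3, so R4 = R2*R3/R1.
R4 = 8979 * 7001 / 8677
R4 = 62861979 / 8677
R4 = 7244.67 ohm

7244.67 ohm


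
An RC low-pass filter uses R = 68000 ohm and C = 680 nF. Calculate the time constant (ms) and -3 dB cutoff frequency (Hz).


Time constant: tau = R * C.
tau = 68000 * 6.80e-07 = 0.04624 s
tau = 46.24 ms
Cutoff frequency: fc = 1 / (2*pi*R*C).
fc = 1 / (2*pi*0.04624) = 3.44 Hz

tau = 46.24 ms, fc = 3.44 Hz


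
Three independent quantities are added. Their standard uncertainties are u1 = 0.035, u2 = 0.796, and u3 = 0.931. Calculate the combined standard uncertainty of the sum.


For a sum of independent quantities, uc = sqrt(u1^2 + u2^2 + u3^2).
uc = sqrt(0.035^2 + 0.796^2 + 0.931^2)
uc = sqrt(0.001225 + 0.633616 + 0.866761)
uc = 1.2254

1.2254


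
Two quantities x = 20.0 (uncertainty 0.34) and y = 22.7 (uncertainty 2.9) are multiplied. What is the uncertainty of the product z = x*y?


For a product z = x*y, the relative uncertainty is:
uz/z = sqrt((ux/x)^2 + (uy/y)^2)
Relative uncertainties: ux/x = 0.34/20.0 = 0.017
uy/y = 2.9/22.7 = 0.127753
z = 20.0 * 22.7 = 454.0
uz = 454.0 * sqrt(0.017^2 + 0.127753^2) = 58.511

58.511


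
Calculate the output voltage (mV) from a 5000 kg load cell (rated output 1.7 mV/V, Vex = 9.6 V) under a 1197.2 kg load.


Vout = rated_output * Vex * (load / capacity).
Vout = 1.7 * 9.6 * (1197.2 / 5000)
Vout = 1.7 * 9.6 * 0.23944
Vout = 3.908 mV

3.908 mV


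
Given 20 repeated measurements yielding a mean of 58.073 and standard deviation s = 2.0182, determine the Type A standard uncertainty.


The standard uncertainty for Type A evaluation is u = s / sqrt(n).
u = 2.0182 / sqrt(20)
u = 2.0182 / 4.4721
u = 0.4513

0.4513


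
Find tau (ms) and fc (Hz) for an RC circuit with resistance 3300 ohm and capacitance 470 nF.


Time constant: tau = R * C.
tau = 3300 * 4.70e-07 = 0.001551 s
tau = 1.551 ms
Cutoff frequency: fc = 1 / (2*pi*R*C).
fc = 1 / (2*pi*0.001551) = 102.61 Hz

tau = 1.551 ms, fc = 102.61 Hz


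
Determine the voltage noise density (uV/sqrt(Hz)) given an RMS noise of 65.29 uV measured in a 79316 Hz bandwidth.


Noise spectral density = Vrms / sqrt(BW).
NSD = 65.29 / sqrt(79316)
NSD = 65.29 / 281.631
NSD = 0.2318 uV/sqrt(Hz)

0.2318 uV/sqrt(Hz)


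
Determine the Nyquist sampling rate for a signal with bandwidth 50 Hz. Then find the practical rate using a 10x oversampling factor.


By Nyquist theorem, fs_min = 2 * fmax.
fs_min = 2 * 50 = 100 Hz
Practical rate = 10 * fs_min = 10 * 100 = 1000 Hz

fs_min = 100 Hz, fs_practical = 1000 Hz


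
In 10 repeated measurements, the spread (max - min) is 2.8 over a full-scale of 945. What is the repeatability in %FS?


Repeatability = (spread / full scale) * 100%.
R = (2.8 / 945) * 100
R = 0.296 %FS

0.296 %FS


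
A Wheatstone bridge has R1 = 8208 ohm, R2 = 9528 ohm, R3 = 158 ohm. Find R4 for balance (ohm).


At balance: R1*R4 = R2*R3, so R4 = R2*R3/R1.
R4 = 9528 * 158 / 8208
R4 = 1505424 / 8208
R4 = 183.41 ohm

183.41 ohm


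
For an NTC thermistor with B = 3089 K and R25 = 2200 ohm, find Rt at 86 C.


NTC thermistor equation: Rt = R25 * exp(B * (1/T - 1/T25)).
T in Kelvin: 359.15 K, T25 = 298.15 K
1/T - 1/T25 = 1/359.15 - 1/298.15 = -0.00056966
B * (1/T - 1/T25) = 3089 * -0.00056966 = -1.7597
Rt = 2200 * exp(-1.7597) = 378.6 ohm

378.6 ohm


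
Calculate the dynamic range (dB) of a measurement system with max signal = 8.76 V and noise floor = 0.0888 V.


Dynamic range = 20 * log10(Vmax / Vnoise).
DR = 20 * log10(8.76 / 0.0888)
DR = 20 * log10(98.65)
DR = 39.88 dB

39.88 dB


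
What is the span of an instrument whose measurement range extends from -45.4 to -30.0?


Span = upper range - lower range.
Span = -30.0 - (-45.4)
Span = 15.4

15.4


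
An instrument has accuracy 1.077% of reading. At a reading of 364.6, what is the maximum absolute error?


Absolute error = (accuracy% / 100) * reading.
Error = (1.077 / 100) * 364.6
Error = 0.01077 * 364.6
Error = 3.9267

3.9267


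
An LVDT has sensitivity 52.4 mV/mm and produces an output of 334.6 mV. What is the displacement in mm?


Displacement = Vout / sensitivity.
d = 334.6 / 52.4
d = 6.385 mm

6.385 mm


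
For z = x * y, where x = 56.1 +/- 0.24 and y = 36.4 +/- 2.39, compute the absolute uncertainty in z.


For a product z = x*y, the relative uncertainty is:
uz/z = sqrt((ux/x)^2 + (uy/y)^2)
Relative uncertainties: ux/x = 0.24/56.1 = 0.004278
uy/y = 2.39/36.4 = 0.065659
z = 56.1 * 36.4 = 2042.0
uz = 2042.0 * sqrt(0.004278^2 + 0.065659^2) = 134.363

134.363


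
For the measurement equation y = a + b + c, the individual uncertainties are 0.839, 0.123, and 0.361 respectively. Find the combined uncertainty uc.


For a sum of independent quantities, uc = sqrt(u1^2 + u2^2 + u3^2).
uc = sqrt(0.839^2 + 0.123^2 + 0.361^2)
uc = sqrt(0.703921 + 0.015129 + 0.130321)
uc = 0.9216

0.9216


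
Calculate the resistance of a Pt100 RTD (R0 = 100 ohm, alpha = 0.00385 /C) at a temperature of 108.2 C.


The RTD equation: Rt = R0 * (1 + alpha * T).
Rt = 100 * (1 + 0.00385 * 108.2)
Rt = 100 * (1 + 0.41657)
Rt = 100 * 1.41657
Rt = 141.657 ohm

141.657 ohm


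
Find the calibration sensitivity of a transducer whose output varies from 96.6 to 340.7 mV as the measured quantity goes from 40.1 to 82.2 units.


Sensitivity = (y2 - y1) / (x2 - x1).
S = (340.7 - 96.6) / (82.2 - 40.1)
S = 244.1 / 42.1
S = 5.7981 mV/unit

5.7981 mV/unit


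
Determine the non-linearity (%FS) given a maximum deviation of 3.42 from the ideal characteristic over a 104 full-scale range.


Linearity error = (max deviation / full scale) * 100%.
Linearity = (3.42 / 104) * 100
Linearity = 3.288 %FS

3.288 %FS


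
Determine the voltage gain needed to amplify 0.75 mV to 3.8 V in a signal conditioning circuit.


Gain = Vout / Vin (converting to same units).
G = 3.8 V / 0.75 mV
G = 3800.0 mV / 0.75 mV
G = 5066.67

5066.67


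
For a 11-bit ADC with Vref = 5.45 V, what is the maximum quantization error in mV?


The maximum quantization error is +/- LSB/2.
LSB = Vref / 2^n = 5.45 / 2048 = 0.00266113 V
Max error = LSB / 2 = 0.00266113 / 2 = 0.00133057 V
Max error = 1.3306 mV

1.3306 mV


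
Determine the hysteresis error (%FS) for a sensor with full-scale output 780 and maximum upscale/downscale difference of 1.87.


Hysteresis = (max difference / full scale) * 100%.
H = (1.87 / 780) * 100
H = 0.24 %FS

0.24 %FS


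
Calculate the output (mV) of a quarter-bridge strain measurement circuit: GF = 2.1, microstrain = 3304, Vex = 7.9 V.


Quarter bridge output: Vout = (GF * epsilon * Vex) / 4.
Vout = (2.1 * 3304e-6 * 7.9) / 4
Vout = 0.05481336 / 4 V
Vout = 0.01370334 V = 13.7033 mV

13.7033 mV


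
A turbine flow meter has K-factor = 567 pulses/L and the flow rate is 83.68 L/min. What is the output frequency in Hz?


Frequency = K * Q / 60 (converting L/min to L/s).
f = 567 * 83.68 / 60
f = 47446.56 / 60
f = 790.78 Hz

790.78 Hz


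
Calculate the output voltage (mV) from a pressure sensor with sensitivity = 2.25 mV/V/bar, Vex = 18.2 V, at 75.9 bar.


Output = sensitivity * Vex * P.
Vout = 2.25 * 18.2 * 75.9
Vout = 40.95 * 75.9
Vout = 3108.11 mV

3108.11 mV


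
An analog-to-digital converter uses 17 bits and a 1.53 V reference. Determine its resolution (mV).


The resolution (LSB) of an ADC is Vref / 2^n.
LSB = 1.53 / 2^17
LSB = 1.53 / 131072
LSB = 1.167e-05 V = 0.01167297 mV

0.01167297 mV


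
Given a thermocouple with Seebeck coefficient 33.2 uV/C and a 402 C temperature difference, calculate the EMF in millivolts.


The thermocouple output V = sensitivity * dT.
V = 33.2 uV/C * 402 C
V = 13346.4 uV
V = 13.346 mV

13.346 mV


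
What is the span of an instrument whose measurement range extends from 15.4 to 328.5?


Span = upper range - lower range.
Span = 328.5 - (15.4)
Span = 313.1

313.1


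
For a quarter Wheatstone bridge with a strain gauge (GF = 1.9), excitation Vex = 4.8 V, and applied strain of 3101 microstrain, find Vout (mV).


Quarter bridge output: Vout = (GF * epsilon * Vex) / 4.
Vout = (1.9 * 3101e-6 * 4.8) / 4
Vout = 0.02828112 / 4 V
Vout = 0.00707028 V = 7.0703 mV

7.0703 mV


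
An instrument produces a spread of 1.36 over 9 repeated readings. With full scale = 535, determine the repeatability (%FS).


Repeatability = (spread / full scale) * 100%.
R = (1.36 / 535) * 100
R = 0.254 %FS

0.254 %FS


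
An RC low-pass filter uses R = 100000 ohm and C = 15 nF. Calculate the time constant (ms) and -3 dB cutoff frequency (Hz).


Time constant: tau = R * C.
tau = 100000 * 1.50e-08 = 0.0015 s
tau = 1.5 ms
Cutoff frequency: fc = 1 / (2*pi*R*C).
fc = 1 / (2*pi*0.0015) = 106.1 Hz

tau = 1.5 ms, fc = 106.1 Hz


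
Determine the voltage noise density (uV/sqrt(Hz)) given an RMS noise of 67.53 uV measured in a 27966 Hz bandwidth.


Noise spectral density = Vrms / sqrt(BW).
NSD = 67.53 / sqrt(27966)
NSD = 67.53 / 167.2304
NSD = 0.4038 uV/sqrt(Hz)

0.4038 uV/sqrt(Hz)


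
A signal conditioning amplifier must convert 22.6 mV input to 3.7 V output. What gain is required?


Gain = Vout / Vin (converting to same units).
G = 3.7 V / 22.6 mV
G = 3700.0 mV / 22.6 mV
G = 163.72

163.72


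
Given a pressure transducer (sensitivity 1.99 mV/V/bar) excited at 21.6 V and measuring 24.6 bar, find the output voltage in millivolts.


Output = sensitivity * Vex * P.
Vout = 1.99 * 21.6 * 24.6
Vout = 42.984 * 24.6
Vout = 1057.41 mV

1057.41 mV


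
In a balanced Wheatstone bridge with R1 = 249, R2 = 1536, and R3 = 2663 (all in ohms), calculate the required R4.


At balance: R1*R4 = R2*R3, so R4 = R2*R3/R1.
R4 = 1536 * 2663 / 249
R4 = 4090368 / 249
R4 = 16427.18 ohm

16427.18 ohm


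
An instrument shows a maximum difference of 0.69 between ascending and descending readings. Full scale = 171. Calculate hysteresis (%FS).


Hysteresis = (max difference / full scale) * 100%.
H = (0.69 / 171) * 100
H = 0.404 %FS

0.404 %FS


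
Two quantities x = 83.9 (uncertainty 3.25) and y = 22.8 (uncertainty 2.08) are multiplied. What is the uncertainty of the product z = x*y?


For a product z = x*y, the relative uncertainty is:
uz/z = sqrt((ux/x)^2 + (uy/y)^2)
Relative uncertainties: ux/x = 3.25/83.9 = 0.038737
uy/y = 2.08/22.8 = 0.091228
z = 83.9 * 22.8 = 1912.9
uz = 1912.9 * sqrt(0.038737^2 + 0.091228^2) = 189.592

189.592


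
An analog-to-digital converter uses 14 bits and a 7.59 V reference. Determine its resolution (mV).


The resolution (LSB) of an ADC is Vref / 2^n.
LSB = 7.59 / 2^14
LSB = 7.59 / 16384
LSB = 0.00046326 V = 0.46325684 mV

0.46325684 mV


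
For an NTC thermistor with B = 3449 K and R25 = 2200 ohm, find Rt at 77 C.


NTC thermistor equation: Rt = R25 * exp(B * (1/T - 1/T25)).
T in Kelvin: 350.15 K, T25 = 298.15 K
1/T - 1/T25 = 1/350.15 - 1/298.15 = -0.0004981
B * (1/T - 1/T25) = 3449 * -0.0004981 = -1.7179
Rt = 2200 * exp(-1.7179) = 394.8 ohm

394.8 ohm


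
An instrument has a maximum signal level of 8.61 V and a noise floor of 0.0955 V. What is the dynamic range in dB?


Dynamic range = 20 * log10(Vmax / Vnoise).
DR = 20 * log10(8.61 / 0.0955)
DR = 20 * log10(90.16)
DR = 39.1 dB

39.1 dB


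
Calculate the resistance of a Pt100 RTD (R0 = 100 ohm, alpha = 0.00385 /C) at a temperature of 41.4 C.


The RTD equation: Rt = R0 * (1 + alpha * T).
Rt = 100 * (1 + 0.00385 * 41.4)
Rt = 100 * (1 + 0.15939)
Rt = 100 * 1.15939
Rt = 115.939 ohm

115.939 ohm


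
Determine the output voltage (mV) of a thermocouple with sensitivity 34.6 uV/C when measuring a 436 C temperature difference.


The thermocouple output V = sensitivity * dT.
V = 34.6 uV/C * 436 C
V = 15085.6 uV
V = 15.086 mV

15.086 mV


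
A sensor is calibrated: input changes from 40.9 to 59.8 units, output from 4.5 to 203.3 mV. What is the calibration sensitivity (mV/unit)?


Sensitivity = (y2 - y1) / (x2 - x1).
S = (203.3 - 4.5) / (59.8 - 40.9)
S = 198.8 / 18.9
S = 10.5185 mV/unit

10.5185 mV/unit


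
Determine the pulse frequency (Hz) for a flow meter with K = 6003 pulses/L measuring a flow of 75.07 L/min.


Frequency = K * Q / 60 (converting L/min to L/s).
f = 6003 * 75.07 / 60
f = 450645.21 / 60
f = 7510.75 Hz

7510.75 Hz


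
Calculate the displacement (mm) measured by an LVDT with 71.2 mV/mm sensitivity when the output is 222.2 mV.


Displacement = Vout / sensitivity.
d = 222.2 / 71.2
d = 3.121 mm

3.121 mm


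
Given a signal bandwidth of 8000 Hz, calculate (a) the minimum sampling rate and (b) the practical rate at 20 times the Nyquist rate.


By Nyquist theorem, fs_min = 2 * fmax.
fs_min = 2 * 8000 = 16000 Hz
Practical rate = 20 * fs_min = 20 * 16000 = 320000 Hz

fs_min = 16000 Hz, fs_practical = 320000 Hz


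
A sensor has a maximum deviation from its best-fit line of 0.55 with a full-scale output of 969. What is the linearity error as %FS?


Linearity error = (max deviation / full scale) * 100%.
Linearity = (0.55 / 969) * 100
Linearity = 0.057 %FS

0.057 %FS


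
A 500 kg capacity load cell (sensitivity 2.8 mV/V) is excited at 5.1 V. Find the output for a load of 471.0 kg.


Vout = rated_output * Vex * (load / capacity).
Vout = 2.8 * 5.1 * (471.0 / 500)
Vout = 2.8 * 5.1 * 0.942
Vout = 13.452 mV

13.452 mV


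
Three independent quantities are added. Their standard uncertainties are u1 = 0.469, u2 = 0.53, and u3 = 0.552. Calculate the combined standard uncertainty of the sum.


For a sum of independent quantities, uc = sqrt(u1^2 + u2^2 + u3^2).
uc = sqrt(0.469^2 + 0.53^2 + 0.552^2)
uc = sqrt(0.219961 + 0.2809 + 0.304704)
uc = 0.8975

0.8975


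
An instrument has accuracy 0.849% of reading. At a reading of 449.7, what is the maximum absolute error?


Absolute error = (accuracy% / 100) * reading.
Error = (0.849 / 100) * 449.7
Error = 0.00849 * 449.7
Error = 3.818

3.818


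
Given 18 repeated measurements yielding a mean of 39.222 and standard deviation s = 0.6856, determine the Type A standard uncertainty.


The standard uncertainty for Type A evaluation is u = s / sqrt(n).
u = 0.6856 / sqrt(18)
u = 0.6856 / 4.2426
u = 0.1616

0.1616


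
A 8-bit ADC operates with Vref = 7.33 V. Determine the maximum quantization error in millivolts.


The maximum quantization error is +/- LSB/2.
LSB = Vref / 2^n = 7.33 / 256 = 0.02863281 V
Max error = LSB / 2 = 0.02863281 / 2 = 0.01431641 V
Max error = 14.3164 mV

14.3164 mV


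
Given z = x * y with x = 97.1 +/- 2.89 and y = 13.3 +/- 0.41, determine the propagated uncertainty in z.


For a product z = x*y, the relative uncertainty is:
uz/z = sqrt((ux/x)^2 + (uy/y)^2)
Relative uncertainties: ux/x = 2.89/97.1 = 0.029763
uy/y = 0.41/13.3 = 0.030827
z = 97.1 * 13.3 = 1291.4
uz = 1291.4 * sqrt(0.029763^2 + 0.030827^2) = 55.338

55.338


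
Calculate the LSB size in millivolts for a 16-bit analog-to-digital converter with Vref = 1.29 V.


The resolution (LSB) of an ADC is Vref / 2^n.
LSB = 1.29 / 2^16
LSB = 1.29 / 65536
LSB = 1.968e-05 V = 0.01968384 mV

0.01968384 mV


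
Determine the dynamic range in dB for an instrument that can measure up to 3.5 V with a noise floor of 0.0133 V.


Dynamic range = 20 * log10(Vmax / Vnoise).
DR = 20 * log10(3.5 / 0.0133)
DR = 20 * log10(263.16)
DR = 48.4 dB

48.4 dB


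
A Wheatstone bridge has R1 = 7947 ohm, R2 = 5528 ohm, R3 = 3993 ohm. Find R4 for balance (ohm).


At balance: R1*R4 = R2*R3, so R4 = R2*R3/R1.
R4 = 5528 * 3993 / 7947
R4 = 22073304 / 7947
R4 = 2777.56 ohm

2777.56 ohm


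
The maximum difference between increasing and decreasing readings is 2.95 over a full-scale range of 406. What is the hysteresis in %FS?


Hysteresis = (max difference / full scale) * 100%.
H = (2.95 / 406) * 100
H = 0.727 %FS

0.727 %FS


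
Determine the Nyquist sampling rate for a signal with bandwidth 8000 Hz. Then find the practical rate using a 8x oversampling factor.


By Nyquist theorem, fs_min = 2 * fmax.
fs_min = 2 * 8000 = 16000 Hz
Practical rate = 8 * fs_min = 8 * 16000 = 128000 Hz

fs_min = 16000 Hz, fs_practical = 128000 Hz


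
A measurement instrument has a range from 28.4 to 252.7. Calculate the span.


Span = upper range - lower range.
Span = 252.7 - (28.4)
Span = 224.3

224.3


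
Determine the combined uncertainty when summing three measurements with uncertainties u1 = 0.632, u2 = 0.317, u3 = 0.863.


For a sum of independent quantities, uc = sqrt(u1^2 + u2^2 + u3^2).
uc = sqrt(0.632^2 + 0.317^2 + 0.863^2)
uc = sqrt(0.399424 + 0.100489 + 0.744769)
uc = 1.1157

1.1157


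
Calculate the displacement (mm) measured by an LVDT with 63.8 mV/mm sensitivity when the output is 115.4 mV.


Displacement = Vout / sensitivity.
d = 115.4 / 63.8
d = 1.809 mm

1.809 mm


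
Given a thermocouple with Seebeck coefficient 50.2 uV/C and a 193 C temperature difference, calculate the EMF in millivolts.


The thermocouple output V = sensitivity * dT.
V = 50.2 uV/C * 193 C
V = 9688.6 uV
V = 9.689 mV

9.689 mV


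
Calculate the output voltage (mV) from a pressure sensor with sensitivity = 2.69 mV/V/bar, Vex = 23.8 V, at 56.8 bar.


Output = sensitivity * Vex * P.
Vout = 2.69 * 23.8 * 56.8
Vout = 64.022 * 56.8
Vout = 3636.45 mV

3636.45 mV


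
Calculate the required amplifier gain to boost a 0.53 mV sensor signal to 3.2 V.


Gain = Vout / Vin (converting to same units).
G = 3.2 V / 0.53 mV
G = 3200.0 mV / 0.53 mV
G = 6037.74

6037.74


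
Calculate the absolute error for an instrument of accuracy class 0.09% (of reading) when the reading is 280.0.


Absolute error = (accuracy% / 100) * reading.
Error = (0.09 / 100) * 280.0
Error = 0.0009 * 280.0
Error = 0.252

0.252


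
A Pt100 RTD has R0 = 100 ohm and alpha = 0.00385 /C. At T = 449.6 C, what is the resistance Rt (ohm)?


The RTD equation: Rt = R0 * (1 + alpha * T).
Rt = 100 * (1 + 0.00385 * 449.6)
Rt = 100 * (1 + 1.73096)
Rt = 100 * 2.73096
Rt = 273.096 ohm

273.096 ohm


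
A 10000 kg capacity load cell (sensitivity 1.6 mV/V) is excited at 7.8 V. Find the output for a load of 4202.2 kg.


Vout = rated_output * Vex * (load / capacity).
Vout = 1.6 * 7.8 * (4202.2 / 10000)
Vout = 1.6 * 7.8 * 0.42022
Vout = 5.244 mV

5.244 mV


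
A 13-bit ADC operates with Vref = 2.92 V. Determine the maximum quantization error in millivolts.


The maximum quantization error is +/- LSB/2.
LSB = Vref / 2^n = 2.92 / 8192 = 0.00035645 V
Max error = LSB / 2 = 0.00035645 / 2 = 0.00017822 V
Max error = 0.1782 mV

0.1782 mV


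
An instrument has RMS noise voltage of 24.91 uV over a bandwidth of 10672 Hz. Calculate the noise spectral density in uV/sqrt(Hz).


Noise spectral density = Vrms / sqrt(BW).
NSD = 24.91 / sqrt(10672)
NSD = 24.91 / 103.3054
NSD = 0.2411 uV/sqrt(Hz)

0.2411 uV/sqrt(Hz)


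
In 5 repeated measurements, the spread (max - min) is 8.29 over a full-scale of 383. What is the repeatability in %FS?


Repeatability = (spread / full scale) * 100%.
R = (8.29 / 383) * 100
R = 2.164 %FS

2.164 %FS


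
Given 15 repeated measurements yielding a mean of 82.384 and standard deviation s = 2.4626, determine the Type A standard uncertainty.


The standard uncertainty for Type A evaluation is u = s / sqrt(n).
u = 2.4626 / sqrt(15)
u = 2.4626 / 3.873
u = 0.6358

0.6358


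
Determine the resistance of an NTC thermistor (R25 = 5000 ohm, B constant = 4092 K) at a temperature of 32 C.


NTC thermistor equation: Rt = R25 * exp(B * (1/T - 1/T25)).
T in Kelvin: 305.15 K, T25 = 298.15 K
1/T - 1/T25 = 1/305.15 - 1/298.15 = -7.694e-05
B * (1/T - 1/T25) = 4092 * -7.694e-05 = -0.3148
Rt = 5000 * exp(-0.3148) = 3649.5 ohm

3649.5 ohm


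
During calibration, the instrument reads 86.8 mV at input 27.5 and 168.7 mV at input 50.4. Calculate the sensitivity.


Sensitivity = (y2 - y1) / (x2 - x1).
S = (168.7 - 86.8) / (50.4 - 27.5)
S = 81.9 / 22.9
S = 3.5764 mV/unit

3.5764 mV/unit


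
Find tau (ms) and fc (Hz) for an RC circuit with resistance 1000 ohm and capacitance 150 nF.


Time constant: tau = R * C.
tau = 1000 * 1.50e-07 = 0.00015 s
tau = 0.15 ms
Cutoff frequency: fc = 1 / (2*pi*R*C).
fc = 1 / (2*pi*0.00015) = 1061.03 Hz

tau = 0.15 ms, fc = 1061.03 Hz


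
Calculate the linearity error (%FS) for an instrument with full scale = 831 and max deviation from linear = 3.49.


Linearity error = (max deviation / full scale) * 100%.
Linearity = (3.49 / 831) * 100
Linearity = 0.42 %FS

0.42 %FS


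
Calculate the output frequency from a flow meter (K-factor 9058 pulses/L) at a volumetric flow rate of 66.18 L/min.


Frequency = K * Q / 60 (converting L/min to L/s).
f = 9058 * 66.18 / 60
f = 599458.44 / 60
f = 9990.97 Hz

9990.97 Hz


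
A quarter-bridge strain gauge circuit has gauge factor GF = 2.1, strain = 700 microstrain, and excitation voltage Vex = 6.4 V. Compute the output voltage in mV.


Quarter bridge output: Vout = (GF * epsilon * Vex) / 4.
Vout = (2.1 * 700e-6 * 6.4) / 4
Vout = 0.009408 / 4 V
Vout = 0.002352 V = 2.352 mV

2.352 mV


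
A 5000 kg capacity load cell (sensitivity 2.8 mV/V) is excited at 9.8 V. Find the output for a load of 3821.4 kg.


Vout = rated_output * Vex * (load / capacity).
Vout = 2.8 * 9.8 * (3821.4 / 5000)
Vout = 2.8 * 9.8 * 0.76428
Vout = 20.972 mV

20.972 mV


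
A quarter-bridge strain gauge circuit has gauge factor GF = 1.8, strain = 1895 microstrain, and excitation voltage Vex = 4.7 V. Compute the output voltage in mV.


Quarter bridge output: Vout = (GF * epsilon * Vex) / 4.
Vout = (1.8 * 1895e-6 * 4.7) / 4
Vout = 0.0160317 / 4 V
Vout = 0.00400792 V = 4.0079 mV

4.0079 mV


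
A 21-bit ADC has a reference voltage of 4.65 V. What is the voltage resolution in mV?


The resolution (LSB) of an ADC is Vref / 2^n.
LSB = 4.65 / 2^21
LSB = 4.65 / 2097152
LSB = 2.22e-06 V = 0.00221729 mV

0.00221729 mV


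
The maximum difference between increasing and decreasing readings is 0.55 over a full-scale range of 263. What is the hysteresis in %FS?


Hysteresis = (max difference / full scale) * 100%.
H = (0.55 / 263) * 100
H = 0.209 %FS

0.209 %FS


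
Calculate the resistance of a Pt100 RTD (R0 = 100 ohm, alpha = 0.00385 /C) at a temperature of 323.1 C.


The RTD equation: Rt = R0 * (1 + alpha * T).
Rt = 100 * (1 + 0.00385 * 323.1)
Rt = 100 * (1 + 1.243935)
Rt = 100 * 2.243935
Rt = 224.394 ohm

224.394 ohm


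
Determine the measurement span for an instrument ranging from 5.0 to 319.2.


Span = upper range - lower range.
Span = 319.2 - (5.0)
Span = 314.2

314.2


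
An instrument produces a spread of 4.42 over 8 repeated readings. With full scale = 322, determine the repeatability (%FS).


Repeatability = (spread / full scale) * 100%.
R = (4.42 / 322) * 100
R = 1.373 %FS

1.373 %FS


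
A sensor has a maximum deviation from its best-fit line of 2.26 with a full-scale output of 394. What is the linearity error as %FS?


Linearity error = (max deviation / full scale) * 100%.
Linearity = (2.26 / 394) * 100
Linearity = 0.574 %FS

0.574 %FS


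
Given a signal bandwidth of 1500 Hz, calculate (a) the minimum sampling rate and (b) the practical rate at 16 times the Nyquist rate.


By Nyquist theorem, fs_min = 2 * fmax.
fs_min = 2 * 1500 = 3000 Hz
Practical rate = 16 * fs_min = 16 * 3000 = 48000 Hz

fs_min = 3000 Hz, fs_practical = 48000 Hz


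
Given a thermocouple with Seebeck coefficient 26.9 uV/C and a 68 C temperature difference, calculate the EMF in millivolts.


The thermocouple output V = sensitivity * dT.
V = 26.9 uV/C * 68 C
V = 1829.2 uV
V = 1.829 mV

1.829 mV


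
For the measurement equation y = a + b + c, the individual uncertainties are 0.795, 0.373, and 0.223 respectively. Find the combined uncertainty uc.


For a sum of independent quantities, uc = sqrt(u1^2 + u2^2 + u3^2).
uc = sqrt(0.795^2 + 0.373^2 + 0.223^2)
uc = sqrt(0.632025 + 0.139129 + 0.049729)
uc = 0.906

0.906


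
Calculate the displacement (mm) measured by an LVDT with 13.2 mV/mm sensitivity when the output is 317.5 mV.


Displacement = Vout / sensitivity.
d = 317.5 / 13.2
d = 24.053 mm

24.053 mm


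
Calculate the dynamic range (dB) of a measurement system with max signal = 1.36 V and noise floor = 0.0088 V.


Dynamic range = 20 * log10(Vmax / Vnoise).
DR = 20 * log10(1.36 / 0.0088)
DR = 20 * log10(154.55)
DR = 43.78 dB

43.78 dB


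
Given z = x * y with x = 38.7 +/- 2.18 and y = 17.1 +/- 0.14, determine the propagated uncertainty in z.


For a product z = x*y, the relative uncertainty is:
uz/z = sqrt((ux/x)^2 + (uy/y)^2)
Relative uncertainties: ux/x = 2.18/38.7 = 0.056331
uy/y = 0.14/17.1 = 0.008187
z = 38.7 * 17.1 = 661.8
uz = 661.8 * sqrt(0.056331^2 + 0.008187^2) = 37.67

37.67


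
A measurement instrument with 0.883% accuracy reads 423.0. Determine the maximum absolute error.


Absolute error = (accuracy% / 100) * reading.
Error = (0.883 / 100) * 423.0
Error = 0.00883 * 423.0
Error = 3.7351

3.7351


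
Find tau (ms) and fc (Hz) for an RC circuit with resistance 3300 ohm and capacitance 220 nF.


Time constant: tau = R * C.
tau = 3300 * 2.20e-07 = 0.000726 s
tau = 0.726 ms
Cutoff frequency: fc = 1 / (2*pi*R*C).
fc = 1 / (2*pi*0.000726) = 219.22 Hz

tau = 0.726 ms, fc = 219.22 Hz


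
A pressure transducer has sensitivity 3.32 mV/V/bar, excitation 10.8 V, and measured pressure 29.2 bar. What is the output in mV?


Output = sensitivity * Vex * P.
Vout = 3.32 * 10.8 * 29.2
Vout = 35.856 * 29.2
Vout = 1047.0 mV

1047.0 mV


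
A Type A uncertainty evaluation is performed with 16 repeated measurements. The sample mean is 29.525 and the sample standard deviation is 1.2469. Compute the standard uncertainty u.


The standard uncertainty for Type A evaluation is u = s / sqrt(n).
u = 1.2469 / sqrt(16)
u = 1.2469 / 4.0
u = 0.3117

0.3117


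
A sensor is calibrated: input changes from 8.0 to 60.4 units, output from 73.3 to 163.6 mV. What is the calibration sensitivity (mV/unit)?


Sensitivity = (y2 - y1) / (x2 - x1).
S = (163.6 - 73.3) / (60.4 - 8.0)
S = 90.3 / 52.4
S = 1.7233 mV/unit

1.7233 mV/unit


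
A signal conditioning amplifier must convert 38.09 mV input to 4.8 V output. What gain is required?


Gain = Vout / Vin (converting to same units).
G = 4.8 V / 38.09 mV
G = 4800.0 mV / 38.09 mV
G = 126.02

126.02


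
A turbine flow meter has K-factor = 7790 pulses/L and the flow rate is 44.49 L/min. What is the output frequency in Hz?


Frequency = K * Q / 60 (converting L/min to L/s).
f = 7790 * 44.49 / 60
f = 346577.1 / 60
f = 5776.29 Hz

5776.29 Hz


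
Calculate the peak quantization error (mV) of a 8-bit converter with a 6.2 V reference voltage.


The maximum quantization error is +/- LSB/2.
LSB = Vref / 2^n = 6.2 / 256 = 0.02421875 V
Max error = LSB / 2 = 0.02421875 / 2 = 0.01210938 V
Max error = 12.1094 mV

12.1094 mV


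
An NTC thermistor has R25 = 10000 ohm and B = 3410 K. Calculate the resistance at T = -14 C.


NTC thermistor equation: Rt = R25 * exp(B * (1/T - 1/T25)).
T in Kelvin: 259.15 K, T25 = 298.15 K
1/T - 1/T25 = 1/259.15 - 1/298.15 = 0.00050475
B * (1/T - 1/T25) = 3410 * 0.00050475 = 1.7212
Rt = 10000 * exp(1.7212) = 55912.7 ohm

55912.7 ohm


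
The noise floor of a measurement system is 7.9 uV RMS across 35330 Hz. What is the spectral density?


Noise spectral density = Vrms / sqrt(BW).
NSD = 7.9 / sqrt(35330)
NSD = 7.9 / 187.9628
NSD = 0.042 uV/sqrt(Hz)

0.042 uV/sqrt(Hz)


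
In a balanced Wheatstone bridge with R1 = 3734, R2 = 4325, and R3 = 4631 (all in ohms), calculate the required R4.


At balance: R1*R4 = R2*R3, so R4 = R2*R3/R1.
R4 = 4325 * 4631 / 3734
R4 = 20029075 / 3734
R4 = 5363.97 ohm

5363.97 ohm


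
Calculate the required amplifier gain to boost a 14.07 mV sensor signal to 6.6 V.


Gain = Vout / Vin (converting to same units).
G = 6.6 V / 14.07 mV
G = 6600.0 mV / 14.07 mV
G = 469.08

469.08


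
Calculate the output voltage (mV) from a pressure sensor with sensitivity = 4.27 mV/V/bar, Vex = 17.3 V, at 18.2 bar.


Output = sensitivity * Vex * P.
Vout = 4.27 * 17.3 * 18.2
Vout = 73.871 * 18.2
Vout = 1344.45 mV

1344.45 mV


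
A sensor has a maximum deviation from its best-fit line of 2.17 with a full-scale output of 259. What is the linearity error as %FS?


Linearity error = (max deviation / full scale) * 100%.
Linearity = (2.17 / 259) * 100
Linearity = 0.838 %FS

0.838 %FS


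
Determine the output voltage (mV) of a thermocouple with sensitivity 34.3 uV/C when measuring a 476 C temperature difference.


The thermocouple output V = sensitivity * dT.
V = 34.3 uV/C * 476 C
V = 16326.8 uV
V = 16.327 mV

16.327 mV


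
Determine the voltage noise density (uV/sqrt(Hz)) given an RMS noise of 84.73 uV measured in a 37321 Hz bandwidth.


Noise spectral density = Vrms / sqrt(BW).
NSD = 84.73 / sqrt(37321)
NSD = 84.73 / 193.1864
NSD = 0.4386 uV/sqrt(Hz)

0.4386 uV/sqrt(Hz)


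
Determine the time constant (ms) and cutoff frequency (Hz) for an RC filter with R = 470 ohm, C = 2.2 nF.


Time constant: tau = R * C.
tau = 470 * 2.20e-09 = 1.034e-06 s
tau = 0.001 ms
Cutoff frequency: fc = 1 / (2*pi*R*C).
fc = 1 / (2*pi*1.034e-06) = 153921.61 Hz

tau = 0.001 ms, fc = 153921.61 Hz


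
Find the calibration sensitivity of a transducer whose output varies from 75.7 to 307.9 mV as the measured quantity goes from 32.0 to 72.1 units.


Sensitivity = (y2 - y1) / (x2 - x1).
S = (307.9 - 75.7) / (72.1 - 32.0)
S = 232.2 / 40.1
S = 5.7905 mV/unit

5.7905 mV/unit


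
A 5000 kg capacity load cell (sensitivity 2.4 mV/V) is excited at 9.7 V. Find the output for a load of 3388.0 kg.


Vout = rated_output * Vex * (load / capacity).
Vout = 2.4 * 9.7 * (3388.0 / 5000)
Vout = 2.4 * 9.7 * 0.6776
Vout = 15.775 mV

15.775 mV


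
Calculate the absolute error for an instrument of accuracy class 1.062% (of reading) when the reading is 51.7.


Absolute error = (accuracy% / 100) * reading.
Error = (1.062 / 100) * 51.7
Error = 0.01062 * 51.7
Error = 0.5491

0.5491


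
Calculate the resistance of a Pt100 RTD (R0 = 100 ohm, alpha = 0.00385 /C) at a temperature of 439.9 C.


The RTD equation: Rt = R0 * (1 + alpha * T).
Rt = 100 * (1 + 0.00385 * 439.9)
Rt = 100 * (1 + 1.693615)
Rt = 100 * 2.693615
Rt = 269.361 ohm

269.361 ohm


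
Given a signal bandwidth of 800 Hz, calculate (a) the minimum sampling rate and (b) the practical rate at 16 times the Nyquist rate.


By Nyquist theorem, fs_min = 2 * fmax.
fs_min = 2 * 800 = 1600 Hz
Practical rate = 16 * fs_min = 16 * 1600 = 25600 Hz

fs_min = 1600 Hz, fs_practical = 25600 Hz


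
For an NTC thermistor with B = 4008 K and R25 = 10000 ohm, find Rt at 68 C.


NTC thermistor equation: Rt = R25 * exp(B * (1/T - 1/T25)).
T in Kelvin: 341.15 K, T25 = 298.15 K
1/T - 1/T25 = 1/341.15 - 1/298.15 = -0.00042275
B * (1/T - 1/T25) = 4008 * -0.00042275 = -1.6944
Rt = 10000 * exp(-1.6944) = 1837.1 ohm

1837.1 ohm


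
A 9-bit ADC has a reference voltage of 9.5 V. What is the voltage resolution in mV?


The resolution (LSB) of an ADC is Vref / 2^n.
LSB = 9.5 / 2^9
LSB = 9.5 / 512
LSB = 0.01855469 V = 18.5546875 mV

18.5546875 mV


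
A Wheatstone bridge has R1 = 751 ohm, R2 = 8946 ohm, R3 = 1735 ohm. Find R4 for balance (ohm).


At balance: R1*R4 = R2*R3, so R4 = R2*R3/R1.
R4 = 8946 * 1735 / 751
R4 = 15521310 / 751
R4 = 20667.52 ohm

20667.52 ohm


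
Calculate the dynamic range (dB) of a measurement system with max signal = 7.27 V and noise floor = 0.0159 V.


Dynamic range = 20 * log10(Vmax / Vnoise).
DR = 20 * log10(7.27 / 0.0159)
DR = 20 * log10(457.23)
DR = 53.2 dB

53.2 dB


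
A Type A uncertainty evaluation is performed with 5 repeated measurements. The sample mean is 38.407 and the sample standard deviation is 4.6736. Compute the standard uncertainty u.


The standard uncertainty for Type A evaluation is u = s / sqrt(n).
u = 4.6736 / sqrt(5)
u = 4.6736 / 2.2361
u = 2.0901

2.0901


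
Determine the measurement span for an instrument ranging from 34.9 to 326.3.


Span = upper range - lower range.
Span = 326.3 - (34.9)
Span = 291.4

291.4


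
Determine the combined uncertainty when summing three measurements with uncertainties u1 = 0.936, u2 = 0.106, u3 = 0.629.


For a sum of independent quantities, uc = sqrt(u1^2 + u2^2 + u3^2).
uc = sqrt(0.936^2 + 0.106^2 + 0.629^2)
uc = sqrt(0.876096 + 0.011236 + 0.395641)
uc = 1.1327

1.1327


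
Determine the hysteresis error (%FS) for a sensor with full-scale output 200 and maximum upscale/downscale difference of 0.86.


Hysteresis = (max difference / full scale) * 100%.
H = (0.86 / 200) * 100
H = 0.43 %FS

0.43 %FS


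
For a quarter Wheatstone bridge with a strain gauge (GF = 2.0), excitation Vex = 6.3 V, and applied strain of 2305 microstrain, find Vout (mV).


Quarter bridge output: Vout = (GF * epsilon * Vex) / 4.
Vout = (2.0 * 2305e-6 * 6.3) / 4
Vout = 0.029043 / 4 V
Vout = 0.00726075 V = 7.2607 mV

7.2607 mV


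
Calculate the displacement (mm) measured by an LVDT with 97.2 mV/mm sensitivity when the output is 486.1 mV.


Displacement = Vout / sensitivity.
d = 486.1 / 97.2
d = 5.001 mm

5.001 mm


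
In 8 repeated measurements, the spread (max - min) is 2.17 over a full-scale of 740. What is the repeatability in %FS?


Repeatability = (spread / full scale) * 100%.
R = (2.17 / 740) * 100
R = 0.293 %FS

0.293 %FS


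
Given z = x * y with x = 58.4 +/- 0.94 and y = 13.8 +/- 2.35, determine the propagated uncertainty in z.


For a product z = x*y, the relative uncertainty is:
uz/z = sqrt((ux/x)^2 + (uy/y)^2)
Relative uncertainties: ux/x = 0.94/58.4 = 0.016096
uy/y = 2.35/13.8 = 0.17029
z = 58.4 * 13.8 = 805.9
uz = 805.9 * sqrt(0.016096^2 + 0.17029^2) = 137.852

137.852


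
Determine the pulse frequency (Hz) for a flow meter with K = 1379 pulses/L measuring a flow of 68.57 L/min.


Frequency = K * Q / 60 (converting L/min to L/s).
f = 1379 * 68.57 / 60
f = 94558.03 / 60
f = 1575.97 Hz

1575.97 Hz


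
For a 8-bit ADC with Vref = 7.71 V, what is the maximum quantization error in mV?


The maximum quantization error is +/- LSB/2.
LSB = Vref / 2^n = 7.71 / 256 = 0.03011719 V
Max error = LSB / 2 = 0.03011719 / 2 = 0.01505859 V
Max error = 15.0586 mV

15.0586 mV


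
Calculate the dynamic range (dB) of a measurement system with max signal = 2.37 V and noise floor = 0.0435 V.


Dynamic range = 20 * log10(Vmax / Vnoise).
DR = 20 * log10(2.37 / 0.0435)
DR = 20 * log10(54.48)
DR = 34.73 dB

34.73 dB


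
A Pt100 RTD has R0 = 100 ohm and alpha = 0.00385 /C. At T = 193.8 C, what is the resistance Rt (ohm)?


The RTD equation: Rt = R0 * (1 + alpha * T).
Rt = 100 * (1 + 0.00385 * 193.8)
Rt = 100 * (1 + 0.74613)
Rt = 100 * 1.74613
Rt = 174.613 ohm

174.613 ohm


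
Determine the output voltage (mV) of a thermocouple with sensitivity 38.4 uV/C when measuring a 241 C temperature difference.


The thermocouple output V = sensitivity * dT.
V = 38.4 uV/C * 241 C
V = 9254.4 uV
V = 9.254 mV

9.254 mV


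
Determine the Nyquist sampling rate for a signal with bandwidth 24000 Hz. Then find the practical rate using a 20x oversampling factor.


By Nyquist theorem, fs_min = 2 * fmax.
fs_min = 2 * 24000 = 48000 Hz
Practical rate = 20 * fs_min = 20 * 48000 = 960000 Hz

fs_min = 48000 Hz, fs_practical = 960000 Hz


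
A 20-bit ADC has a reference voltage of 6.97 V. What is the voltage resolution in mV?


The resolution (LSB) of an ADC is Vref / 2^n.
LSB = 6.97 / 2^20
LSB = 6.97 / 1048576
LSB = 6.65e-06 V = 0.00664711 mV

0.00664711 mV
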